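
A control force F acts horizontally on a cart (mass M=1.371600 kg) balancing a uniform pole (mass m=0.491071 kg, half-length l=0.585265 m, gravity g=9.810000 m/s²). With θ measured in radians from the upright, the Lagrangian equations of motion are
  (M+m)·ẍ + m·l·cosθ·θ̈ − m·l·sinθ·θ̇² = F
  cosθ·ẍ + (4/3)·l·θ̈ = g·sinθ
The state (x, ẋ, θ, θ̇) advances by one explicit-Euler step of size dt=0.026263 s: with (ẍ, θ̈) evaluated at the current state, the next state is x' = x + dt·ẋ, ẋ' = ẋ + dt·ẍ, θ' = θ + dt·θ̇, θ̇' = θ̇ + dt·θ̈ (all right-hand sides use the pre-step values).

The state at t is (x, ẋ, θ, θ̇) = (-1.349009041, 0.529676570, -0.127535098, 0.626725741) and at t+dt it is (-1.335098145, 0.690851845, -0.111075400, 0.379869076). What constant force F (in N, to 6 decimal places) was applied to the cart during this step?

F = 8.766004 N

ẍ = (ẋ'−ẋ)/dt = (0.690851845−0.529676570)/0.026263 = 6.136971
θ̈ = (θ̇'−θ̇)/dt = (0.379869076−0.626725741)/0.026263 = -9.399408
sinθ=-0.127190, cosθ=0.991878
F = (M+m)·ẍ + m·l·cosθ·θ̈ − m·l·sinθ·θ̇² = 11.431158 + -2.679513 − -0.014358 = 8.766004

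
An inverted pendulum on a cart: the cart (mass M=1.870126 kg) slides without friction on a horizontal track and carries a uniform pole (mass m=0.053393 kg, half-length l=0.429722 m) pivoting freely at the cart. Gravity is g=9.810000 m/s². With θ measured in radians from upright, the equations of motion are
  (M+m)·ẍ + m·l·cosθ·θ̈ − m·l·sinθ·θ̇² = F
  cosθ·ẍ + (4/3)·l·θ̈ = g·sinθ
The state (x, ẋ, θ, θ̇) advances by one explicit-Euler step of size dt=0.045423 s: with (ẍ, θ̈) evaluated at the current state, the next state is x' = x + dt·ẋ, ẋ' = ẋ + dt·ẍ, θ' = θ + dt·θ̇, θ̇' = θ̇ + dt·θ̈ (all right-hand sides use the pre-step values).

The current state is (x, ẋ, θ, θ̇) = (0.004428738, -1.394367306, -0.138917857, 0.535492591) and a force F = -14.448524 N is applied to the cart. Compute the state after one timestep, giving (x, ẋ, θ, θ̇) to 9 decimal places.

(-0.058907608, -1.741397883, -0.114594177, 1.027644362)

sinθ=-0.138471478, cosθ=0.990366422
temp = (F + m·l·θ̇²·sinθ)/(M+m) = (-14.448524 + -0.000911044)/1.923519 = -7.511979369
θ̈ = (g·sinθ − cosθ·temp)/(l·(4/3 − m·cos²θ/(M+m))) = 10.834858364
ẍ = temp − m·l·θ̈·cosθ/(M+m) = -7.639974832
Euler: x'=0.004428738+0.045423·-1.394367306=-0.058907608, ẋ'=-1.394367306+0.045423·-7.639974832=-1.741397883
       θ'=-0.138917857+0.045423·0.535492591=-0.114594177, θ̇'=0.535492591+0.045423·10.834858364=1.027644362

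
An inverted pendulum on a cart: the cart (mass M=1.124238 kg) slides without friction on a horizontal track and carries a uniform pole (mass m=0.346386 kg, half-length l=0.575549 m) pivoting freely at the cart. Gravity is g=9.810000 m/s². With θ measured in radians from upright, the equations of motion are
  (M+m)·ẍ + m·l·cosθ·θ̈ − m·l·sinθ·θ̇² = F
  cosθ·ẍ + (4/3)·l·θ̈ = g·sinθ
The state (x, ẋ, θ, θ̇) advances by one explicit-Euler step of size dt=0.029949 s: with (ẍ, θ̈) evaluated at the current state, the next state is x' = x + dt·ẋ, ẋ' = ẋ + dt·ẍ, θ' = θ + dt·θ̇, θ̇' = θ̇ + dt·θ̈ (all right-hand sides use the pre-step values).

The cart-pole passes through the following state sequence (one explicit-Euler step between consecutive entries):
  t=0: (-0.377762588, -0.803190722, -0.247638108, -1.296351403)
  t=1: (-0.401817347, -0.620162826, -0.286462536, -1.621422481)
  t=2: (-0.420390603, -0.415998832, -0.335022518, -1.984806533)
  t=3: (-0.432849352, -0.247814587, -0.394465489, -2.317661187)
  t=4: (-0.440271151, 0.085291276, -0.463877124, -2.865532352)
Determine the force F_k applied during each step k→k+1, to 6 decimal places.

step 0→1:
  ẍ = (ẋ'−ẋ)/dt = (-0.620162826−-0.803190722)/0.029949 = 6.111319
  θ̈ = (θ̇'−θ̇)/dt = (-1.621422481−-1.296351403)/0.029949 = -10.854155
  sinθ=-0.245115, cosθ=0.969494
  F = (M+m)·ẍ + m·l·cosθ·θ̈ − m·l·sinθ·θ̇² = 8.987453 + -2.097895 − -0.082122 = 6.971679
step 1→2:
  ẍ = (ẋ'−ẋ)/dt = (-0.415998832−-0.620162826)/0.029949 = 6.817055
  θ̈ = (θ̇'−θ̇)/dt = (-1.984806533−-1.621422481)/0.029949 = -12.133429
  sinθ=-0.282561, cosθ=0.959249
  F = (M+m)·ẍ + m·l·cosθ·θ̈ − m·l·sinθ·θ̇² = 10.025325 + -2.320373 − -0.148097 = 7.853050
step 2→3:
  ẍ = (ẋ'−ẋ)/dt = (-0.247814587−-0.415998832)/0.029949 = 5.615688
  θ̈ = (θ̇'−θ̇)/dt = (-2.317661187−-1.984806533)/0.029949 = -11.114049
  sinθ=-0.328790, cosθ=0.944403
  F = (M+m)·ẍ + m·l·cosθ·θ̈ − m·l·sinθ·θ̇² = 8.258566 + -2.092533 − -0.258225 = 6.424258
step 3→4:
  ẍ = (ẋ'−ẋ)/dt = (0.085291276−-0.247814587)/0.029949 = 11.122437
  θ̈ = (θ̇'−θ̇)/dt = (-2.865532352−-2.317661187)/0.029949 = -18.293471
  sinθ=-0.384315, cosθ=0.923202
  F = (M+m)·ẍ + m·l·cosθ·θ̈ − m·l·sinθ·θ̇² = 16.356923 + -3.366941 − -0.411557 = 13.401538

F_0 = 6.971679 N
F_1 = 7.853050 N
F_2 = 6.424258 N
F_3 = 13.401538 N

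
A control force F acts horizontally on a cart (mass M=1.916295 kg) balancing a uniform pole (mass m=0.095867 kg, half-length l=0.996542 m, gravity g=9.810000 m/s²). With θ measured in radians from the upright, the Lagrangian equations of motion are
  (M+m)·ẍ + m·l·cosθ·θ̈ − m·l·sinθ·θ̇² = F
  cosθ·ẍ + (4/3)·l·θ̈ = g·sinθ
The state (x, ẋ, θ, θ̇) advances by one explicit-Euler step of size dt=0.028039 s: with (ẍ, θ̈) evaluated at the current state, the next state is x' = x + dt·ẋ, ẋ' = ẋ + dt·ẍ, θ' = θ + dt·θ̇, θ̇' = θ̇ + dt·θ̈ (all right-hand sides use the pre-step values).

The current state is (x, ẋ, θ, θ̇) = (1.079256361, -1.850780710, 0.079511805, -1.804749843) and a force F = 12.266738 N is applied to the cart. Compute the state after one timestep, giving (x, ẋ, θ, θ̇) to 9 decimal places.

sinθ=0.079428051, cosθ=0.996840601
temp = (F + m·l·θ̇²·sinθ)/(M+m) = (12.266738 + 0.024715686)/2.012162 = 6.108580565
θ̈ = (g·sinθ − cosθ·temp)/(l·(4/3 − m·cos²θ/(M+m))) = -4.143513883
ẍ = temp − m·l·θ̈·cosθ/(M+m) = 6.304689020
Euler: x'=1.079256361+0.028039·-1.850780710=1.027362321, ẋ'=-1.850780710+0.028039·6.304689020=-1.674003535
       θ'=0.079511805+0.028039·-1.804749843=0.028908424, θ̇'=-1.804749843+0.028039·-4.143513883=-1.920929829

(1.027362321, -1.674003535, 0.028908424, -1.920929829)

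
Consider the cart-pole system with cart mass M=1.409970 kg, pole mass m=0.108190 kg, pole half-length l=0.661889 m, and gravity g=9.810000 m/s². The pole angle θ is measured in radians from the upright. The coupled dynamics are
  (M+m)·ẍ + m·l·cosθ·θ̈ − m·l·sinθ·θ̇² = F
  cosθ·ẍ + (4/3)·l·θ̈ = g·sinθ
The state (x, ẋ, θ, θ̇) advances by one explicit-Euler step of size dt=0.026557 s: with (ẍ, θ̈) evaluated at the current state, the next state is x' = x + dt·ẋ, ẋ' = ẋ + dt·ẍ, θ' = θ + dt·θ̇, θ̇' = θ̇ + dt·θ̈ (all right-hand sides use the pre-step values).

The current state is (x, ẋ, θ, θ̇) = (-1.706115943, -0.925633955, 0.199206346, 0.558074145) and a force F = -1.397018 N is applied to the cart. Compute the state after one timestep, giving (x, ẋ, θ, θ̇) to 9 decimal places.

(-1.730698004, -0.954160652, 0.214027121, 0.648177682)

sinθ=0.197891435, cosθ=0.980223944
temp = (F + m·l·θ̇²·sinθ)/(M+m) = (-1.397018 + 0.004413500)/1.518160 = -0.917297584
θ̈ = (g·sinθ − cosθ·temp)/(l·(4/3 − m·cos²θ/(M+m))) = 3.392835671
ẍ = temp − m·l·θ̈·cosθ/(M+m) = -1.074168659
Euler: x'=-1.706115943+0.026557·-0.925633955=-1.730698004, ẋ'=-0.925633955+0.026557·-1.074168659=-0.954160652
       θ'=0.199206346+0.026557·0.558074145=0.214027121, θ̇'=0.558074145+0.026557·3.392835671=0.648177682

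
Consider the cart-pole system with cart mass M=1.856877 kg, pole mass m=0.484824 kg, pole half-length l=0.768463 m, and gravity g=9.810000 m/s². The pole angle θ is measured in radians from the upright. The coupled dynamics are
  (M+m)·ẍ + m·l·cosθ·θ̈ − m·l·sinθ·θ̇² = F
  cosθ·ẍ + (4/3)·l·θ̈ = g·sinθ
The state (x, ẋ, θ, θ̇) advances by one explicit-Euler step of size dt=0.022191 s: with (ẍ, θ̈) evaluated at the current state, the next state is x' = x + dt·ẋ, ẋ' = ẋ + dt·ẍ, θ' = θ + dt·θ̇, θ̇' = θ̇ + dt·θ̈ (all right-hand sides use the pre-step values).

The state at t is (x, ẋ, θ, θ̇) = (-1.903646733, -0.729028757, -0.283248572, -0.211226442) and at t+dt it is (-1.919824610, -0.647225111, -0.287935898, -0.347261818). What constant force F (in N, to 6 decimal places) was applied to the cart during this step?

F = 6.444042 N

ẍ = (ẋ'−ẋ)/dt = (-0.647225111−-0.729028757)/0.022191 = 3.686343
θ̈ = (θ̇'−θ̇)/dt = (-0.347261818−-0.211226442)/0.022191 = -6.130205
sinθ=-0.279476, cosθ=0.960153
F = (M+m)·ẍ + m·l·cosθ·θ̈ − m·l·sinθ·θ̇² = 8.632314 + -2.192918 − -0.004646 = 6.444042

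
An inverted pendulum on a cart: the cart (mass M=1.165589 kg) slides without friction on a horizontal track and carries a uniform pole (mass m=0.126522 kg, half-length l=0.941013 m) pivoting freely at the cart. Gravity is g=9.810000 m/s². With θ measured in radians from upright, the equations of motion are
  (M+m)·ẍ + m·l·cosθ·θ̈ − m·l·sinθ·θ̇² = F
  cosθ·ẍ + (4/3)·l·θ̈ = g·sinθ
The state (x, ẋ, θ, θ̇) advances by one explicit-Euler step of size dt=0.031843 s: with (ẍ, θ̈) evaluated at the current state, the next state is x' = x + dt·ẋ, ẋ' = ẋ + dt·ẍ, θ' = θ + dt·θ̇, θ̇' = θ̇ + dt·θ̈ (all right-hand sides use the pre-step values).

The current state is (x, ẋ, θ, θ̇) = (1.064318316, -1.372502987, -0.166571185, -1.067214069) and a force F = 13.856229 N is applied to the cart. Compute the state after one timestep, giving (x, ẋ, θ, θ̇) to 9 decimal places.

sinθ=-0.165801973, cosθ=0.986159067
temp = (F + m·l·θ̇²·sinθ)/(M+m) = (13.856229 + -0.022483010)/1.292111 = 10.706313924
θ̈ = (g·sinθ − cosθ·temp)/(l·(4/3 − m·cos²θ/(M+m))) = -10.458257957
ẍ = temp − m·l·θ̈·cosθ/(M+m) = 11.656630205
Euler: x'=1.064318316+0.031843·-1.372502987=1.020613703, ẋ'=-1.372502987+0.031843·11.656630205=-1.001320911
       θ'=-0.166571185+0.031843·-1.067214069=-0.200554483, θ̇'=-1.067214069+0.031843·-10.458257957=-1.400236377

(1.020613703, -1.001320911, -0.200554483, -1.400236377)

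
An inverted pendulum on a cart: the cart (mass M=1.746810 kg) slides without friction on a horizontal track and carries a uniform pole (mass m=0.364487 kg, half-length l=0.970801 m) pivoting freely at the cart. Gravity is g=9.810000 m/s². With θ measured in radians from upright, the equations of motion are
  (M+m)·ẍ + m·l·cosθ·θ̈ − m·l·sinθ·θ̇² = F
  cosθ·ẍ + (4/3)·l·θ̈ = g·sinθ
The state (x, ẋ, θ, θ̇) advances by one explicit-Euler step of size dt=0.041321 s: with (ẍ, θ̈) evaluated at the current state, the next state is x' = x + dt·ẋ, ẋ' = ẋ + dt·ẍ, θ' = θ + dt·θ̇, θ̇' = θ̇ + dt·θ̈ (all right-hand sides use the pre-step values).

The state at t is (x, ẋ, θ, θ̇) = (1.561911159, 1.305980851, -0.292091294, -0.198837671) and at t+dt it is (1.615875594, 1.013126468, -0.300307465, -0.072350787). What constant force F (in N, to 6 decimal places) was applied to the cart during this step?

F = -13.922102 N

ẍ = (ẋ'−ẋ)/dt = (1.013126468−1.305980851)/0.041321 = -7.087301
θ̈ = (θ̇'−θ̇)/dt = (-0.072350787−-0.198837671)/0.041321 = 3.061080
sinθ=-0.287956, cosθ=0.957644
F = (M+m)·ẍ + m·l·cosθ·θ̈ − m·l·sinθ·θ̇² = -14.963398 + 1.037268 − -0.004028 = -13.922102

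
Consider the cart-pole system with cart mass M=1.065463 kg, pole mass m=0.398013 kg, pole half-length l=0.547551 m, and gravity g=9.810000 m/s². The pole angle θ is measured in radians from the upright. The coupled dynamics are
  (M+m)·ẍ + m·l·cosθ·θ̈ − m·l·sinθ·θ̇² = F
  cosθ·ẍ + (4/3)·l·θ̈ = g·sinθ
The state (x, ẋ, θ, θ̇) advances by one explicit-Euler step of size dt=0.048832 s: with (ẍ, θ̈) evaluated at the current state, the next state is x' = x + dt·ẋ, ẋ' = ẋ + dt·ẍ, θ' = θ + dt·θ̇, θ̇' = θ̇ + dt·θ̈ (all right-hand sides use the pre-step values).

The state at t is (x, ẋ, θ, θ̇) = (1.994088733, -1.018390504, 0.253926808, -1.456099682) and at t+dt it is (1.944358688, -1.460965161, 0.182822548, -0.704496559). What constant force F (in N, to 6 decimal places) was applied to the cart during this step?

ẍ = (ẋ'−ẋ)/dt = (-1.460965161−-1.018390504)/0.048832 = -9.063210
θ̈ = (θ̇'−θ̇)/dt = (-0.704496559−-1.456099682)/0.048832 = 15.391610
sinθ=0.251207, cosθ=0.967933
F = (M+m)·ẍ + m·l·cosθ·θ̈ − m·l·sinθ·θ̇² = -13.263790 + 3.246769 − 0.116074 = -10.133095

F = -10.133095 N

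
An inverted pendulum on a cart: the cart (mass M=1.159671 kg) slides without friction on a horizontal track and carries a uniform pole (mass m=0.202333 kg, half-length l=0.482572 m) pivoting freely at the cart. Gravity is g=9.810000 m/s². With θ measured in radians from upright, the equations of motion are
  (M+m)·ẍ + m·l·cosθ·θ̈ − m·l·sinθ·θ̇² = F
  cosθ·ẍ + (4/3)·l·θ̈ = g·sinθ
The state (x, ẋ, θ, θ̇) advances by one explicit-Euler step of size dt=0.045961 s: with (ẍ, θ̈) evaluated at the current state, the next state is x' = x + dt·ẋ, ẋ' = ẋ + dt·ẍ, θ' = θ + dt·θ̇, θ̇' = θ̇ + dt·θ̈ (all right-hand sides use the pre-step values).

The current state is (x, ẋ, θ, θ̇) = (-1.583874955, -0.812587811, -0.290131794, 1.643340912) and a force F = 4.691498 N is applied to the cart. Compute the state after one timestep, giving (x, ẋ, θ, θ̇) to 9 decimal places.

(-1.621222303, -0.623727523, -0.214602202, 1.161619892)

sinθ=-0.286078513, cosθ=0.958206180
temp = (F + m·l·θ̇²·sinθ)/(M+m) = (4.691498 + -0.075434396)/1.362004 = 3.389170373
θ̈ = (g·sinθ − cosθ·temp)/(l·(4/3 − m·cos²θ/(M+m))) = -10.481082225
ẍ = temp − m·l·θ̈·cosθ/(M+m) = 4.109142284
Euler: x'=-1.583874955+0.045961·-0.812587811=-1.621222303, ẋ'=-0.812587811+0.045961·4.109142284=-0.623727523
       θ'=-0.290131794+0.045961·1.643340912=-0.214602202, θ̇'=1.643340912+0.045961·-10.481082225=1.161619892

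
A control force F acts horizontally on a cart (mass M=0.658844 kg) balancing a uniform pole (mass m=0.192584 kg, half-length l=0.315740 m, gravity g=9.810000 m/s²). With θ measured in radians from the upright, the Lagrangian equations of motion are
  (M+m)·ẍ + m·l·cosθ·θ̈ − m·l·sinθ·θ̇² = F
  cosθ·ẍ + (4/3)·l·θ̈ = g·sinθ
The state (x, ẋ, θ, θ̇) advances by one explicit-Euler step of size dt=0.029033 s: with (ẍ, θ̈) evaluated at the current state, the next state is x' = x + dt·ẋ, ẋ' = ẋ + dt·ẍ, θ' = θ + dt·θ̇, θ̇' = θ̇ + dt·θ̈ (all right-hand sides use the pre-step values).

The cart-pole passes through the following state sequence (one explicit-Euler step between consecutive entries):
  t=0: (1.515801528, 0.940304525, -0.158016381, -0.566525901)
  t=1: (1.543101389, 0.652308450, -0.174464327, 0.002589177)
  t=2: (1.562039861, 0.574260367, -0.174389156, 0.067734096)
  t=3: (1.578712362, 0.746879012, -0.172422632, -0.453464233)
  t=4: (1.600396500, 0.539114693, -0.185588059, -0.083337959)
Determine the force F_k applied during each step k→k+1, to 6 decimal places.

F_0 = -7.265664 N
F_1 = -2.154487 N
F_2 = 3.987263 N
F_3 = -5.327101 N

step 0→1:
  ẍ = (ẋ'−ẋ)/dt = (0.652308450−0.940304525)/0.029033 = -9.919611
  θ̈ = (θ̇'−θ̇)/dt = (0.002589177−-0.566525901)/0.029033 = 19.602352
  sinθ=-0.157360, cosθ=0.987541
  F = (M+m)·ẍ + m·l·cosθ·θ̈ − m·l·sinθ·θ̇² = -8.445835 + 1.177100 − -0.003071 = -7.265664
step 1→2:
  ẍ = (ẋ'−ẋ)/dt = (0.574260367−0.652308450)/0.029033 = -2.688254
  θ̈ = (θ̇'−θ̇)/dt = (0.067734096−0.002589177)/0.029033 = 2.243823
  sinθ=-0.173581, cosθ=0.984820
  F = (M+m)·ẍ + m·l·cosθ·θ̈ − m·l·sinθ·θ̇² = -2.288855 + 0.134368 − -0.000000 = -2.154487
step 2→3:
  ẍ = (ẋ'−ẋ)/dt = (0.746879012−0.574260367)/0.029033 = 5.945601
  θ̈ = (θ̇'−θ̇)/dt = (-0.453464233−0.067734096)/0.029033 = -17.951928
  sinθ=-0.173507, cosθ=0.984833
  F = (M+m)·ẍ + m·l·cosθ·θ̈ − m·l·sinθ·θ̇² = 5.062251 + -1.075037 − -0.000048 = 3.987263
step 3→4:
  ẍ = (ẋ'−ẋ)/dt = (0.539114693−0.746879012)/0.029033 = -7.156144
  θ̈ = (θ̇'−θ̇)/dt = (-0.083337959−-0.453464233)/0.029033 = 12.748468
  sinθ=-0.171570, cosθ=0.985172
  F = (M+m)·ẍ + m·l·cosθ·θ̈ − m·l·sinθ·θ̇² = -6.092941 + 0.763695 − -0.002145 = -5.327101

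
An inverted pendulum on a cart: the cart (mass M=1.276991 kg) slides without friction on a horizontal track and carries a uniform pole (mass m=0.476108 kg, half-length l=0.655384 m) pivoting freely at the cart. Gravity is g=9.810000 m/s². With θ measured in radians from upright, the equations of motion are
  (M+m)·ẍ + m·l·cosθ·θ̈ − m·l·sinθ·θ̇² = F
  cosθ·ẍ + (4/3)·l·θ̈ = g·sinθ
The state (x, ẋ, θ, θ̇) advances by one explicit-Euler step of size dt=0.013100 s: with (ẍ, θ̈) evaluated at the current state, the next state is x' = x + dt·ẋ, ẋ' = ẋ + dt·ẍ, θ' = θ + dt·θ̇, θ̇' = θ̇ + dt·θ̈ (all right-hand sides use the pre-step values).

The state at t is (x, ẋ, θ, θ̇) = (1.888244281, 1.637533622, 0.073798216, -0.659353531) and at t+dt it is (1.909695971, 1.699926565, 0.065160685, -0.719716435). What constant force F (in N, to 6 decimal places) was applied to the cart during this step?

F = 6.905801 N

ẍ = (ẋ'−ẋ)/dt = (1.699926565−1.637533622)/0.013100 = 4.762820
θ̈ = (θ̇'−θ̇)/dt = (-0.719716435−-0.659353531)/0.013100 = -4.607855
sinθ=0.073731, cosθ=0.997278
F = (M+m)·ẍ + m·l·cosθ·θ̈ − m·l·sinθ·θ̇² = 8.349695 + -1.433892 − 0.010002 = 6.905801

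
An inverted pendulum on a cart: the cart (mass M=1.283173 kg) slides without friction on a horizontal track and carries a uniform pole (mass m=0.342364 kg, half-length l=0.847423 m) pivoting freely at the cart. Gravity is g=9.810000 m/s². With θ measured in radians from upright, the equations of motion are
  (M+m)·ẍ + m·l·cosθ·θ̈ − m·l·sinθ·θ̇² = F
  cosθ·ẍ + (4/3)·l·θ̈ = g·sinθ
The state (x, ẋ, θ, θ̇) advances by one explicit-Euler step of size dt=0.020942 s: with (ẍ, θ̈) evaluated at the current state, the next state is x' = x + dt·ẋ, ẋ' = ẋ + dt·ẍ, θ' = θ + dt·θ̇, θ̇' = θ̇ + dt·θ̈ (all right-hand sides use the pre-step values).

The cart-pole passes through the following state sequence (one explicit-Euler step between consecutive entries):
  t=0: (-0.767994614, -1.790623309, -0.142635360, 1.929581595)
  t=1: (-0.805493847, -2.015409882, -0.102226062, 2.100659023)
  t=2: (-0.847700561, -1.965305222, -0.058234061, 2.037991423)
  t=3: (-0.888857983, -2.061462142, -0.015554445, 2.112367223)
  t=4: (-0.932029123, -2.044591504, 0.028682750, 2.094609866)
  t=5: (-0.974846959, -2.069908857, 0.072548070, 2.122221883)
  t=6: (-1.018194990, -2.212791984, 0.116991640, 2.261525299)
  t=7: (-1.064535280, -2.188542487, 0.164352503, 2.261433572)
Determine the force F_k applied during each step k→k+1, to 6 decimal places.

F_0 = -14.948570 N
F_1 = 3.156163 N
F_2 = -6.365010 N
F_3 = 1.083672 N
F_4 = -1.619286 N
F_5 = -9.260621 N
F_6 = 1.707803 N

step 0→1:
  ẍ = (ẋ'−ẋ)/dt = (-2.015409882−-1.790623309)/0.020942 = -10.733768
  θ̈ = (θ̇'−θ̇)/dt = (2.100659023−1.929581595)/0.020942 = 8.169106
  sinθ=-0.142152, cosθ=0.989845
  F = (M+m)·ẍ + m·l·cosθ·θ̈ − m·l·sinθ·θ̇² = -17.448137 + 2.346011 − -0.153557 = -14.948570
step 1→2:
  ẍ = (ẋ'−ẋ)/dt = (-1.965305222−-2.015409882)/0.020942 = 2.392544
  θ̈ = (θ̇'−θ̇)/dt = (2.037991423−2.100659023)/0.020942 = -2.992436
  sinθ=-0.102048, cosθ=0.994779
  F = (M+m)·ẍ + m·l·cosθ·θ̈ − m·l·sinθ·θ̇² = 3.889169 + -0.863655 − -0.130648 = 3.156163
step 2→3:
  ẍ = (ẋ'−ẋ)/dt = (-2.061462142−-1.965305222)/0.020942 = -4.591582
  θ̈ = (θ̇'−θ̇)/dt = (2.112367223−2.037991423)/0.020942 = 3.551514
  sinθ=-0.058201, cosθ=0.998305
  F = (M+m)·ẍ + m·l·cosθ·θ̈ − m·l·sinθ·θ̇² = -7.463787 + 1.028644 − -0.070133 = -6.365010
step 3→4:
  ẍ = (ẋ'−ẋ)/dt = (-2.044591504−-2.061462142)/0.020942 = 0.805589
  θ̈ = (θ̇'−θ̇)/dt = (2.094609866−2.112367223)/0.020942 = -0.847930
  sinθ=-0.015554, cosθ=0.999879
  F = (M+m)·ẍ + m·l·cosθ·θ̈ − m·l·sinθ·θ̇² = 1.309514 + -0.245978 − -0.020136 = 1.083672
step 4→5:
  ẍ = (ẋ'−ẋ)/dt = (-2.069908857−-2.044591504)/0.020942 = -1.208927
  θ̈ = (θ̇'−θ̇)/dt = (2.122221883−2.094609866)/0.020942 = 1.318500
  sinθ=0.028679, cosθ=0.999589
  F = (M+m)·ẍ + m·l·cosθ·θ̈ − m·l·sinθ·θ̇² = -1.965156 + 0.382375 − 0.036505 = -1.619286
step 5→6:
  ẍ = (ẋ'−ẋ)/dt = (-2.212791984−-2.069908857)/0.020942 = -6.822802
  θ̈ = (θ̇'−θ̇)/dt = (2.261525299−2.122221883)/0.020942 = 6.651868
  sinθ=0.072484, cosθ=0.997370
  F = (M+m)·ẍ + m·l·cosθ·θ̈ − m·l·sinθ·θ̇² = -11.090718 + 1.924811 − 0.094714 = -9.260621
step 6→7:
  ẍ = (ẋ'−ẋ)/dt = (-2.188542487−-2.212791984)/0.020942 = 1.157936
  θ̈ = (θ̇'−θ̇)/dt = (2.261433572−2.261525299)/0.020942 = -0.004380
  sinθ=0.116725, cosθ=0.993164
  F = (M+m)·ẍ + m·l·cosθ·θ̈ − m·l·sinθ·θ̇² = 1.882268 + -0.001262 − 0.173203 = 1.707803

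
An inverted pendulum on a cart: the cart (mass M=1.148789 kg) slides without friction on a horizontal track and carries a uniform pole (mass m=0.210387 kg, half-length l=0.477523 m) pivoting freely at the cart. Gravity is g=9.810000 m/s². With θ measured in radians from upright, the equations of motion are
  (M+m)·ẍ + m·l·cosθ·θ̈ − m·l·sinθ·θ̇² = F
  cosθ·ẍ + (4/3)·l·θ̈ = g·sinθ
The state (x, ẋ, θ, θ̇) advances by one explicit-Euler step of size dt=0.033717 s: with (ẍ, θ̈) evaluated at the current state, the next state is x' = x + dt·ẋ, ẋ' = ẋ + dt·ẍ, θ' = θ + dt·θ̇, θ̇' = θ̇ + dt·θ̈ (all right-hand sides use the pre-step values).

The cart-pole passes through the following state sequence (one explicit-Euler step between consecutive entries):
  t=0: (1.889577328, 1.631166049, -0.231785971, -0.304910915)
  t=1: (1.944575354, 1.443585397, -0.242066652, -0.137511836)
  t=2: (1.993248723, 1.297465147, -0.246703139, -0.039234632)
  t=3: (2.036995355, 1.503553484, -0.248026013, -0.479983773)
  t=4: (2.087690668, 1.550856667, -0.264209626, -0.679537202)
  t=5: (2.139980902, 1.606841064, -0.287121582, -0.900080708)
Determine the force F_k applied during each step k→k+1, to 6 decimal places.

step 0→1:
  ẍ = (ẋ'−ẋ)/dt = (1.443585397−1.631166049)/0.033717 = -5.563385
  θ̈ = (θ̇'−θ̇)/dt = (-0.137511836−-0.304910915)/0.033717 = 4.964827
  sinθ=-0.229716, cosθ=0.973258
  F = (M+m)·ẍ + m·l·cosθ·θ̈ − m·l·sinθ·θ̇² = -7.561619 + 0.485451 − -0.002146 = -7.074023
step 1→2:
  ẍ = (ẋ'−ẋ)/dt = (1.297465147−1.443585397)/0.033717 = -4.333726
  θ̈ = (θ̇'−θ̇)/dt = (-0.039234632−-0.137511836)/0.033717 = 2.914767
  sinθ=-0.239710, cosθ=0.970845
  F = (M+m)·ẍ + m·l·cosθ·θ̈ − m·l·sinθ·θ̇² = -5.890297 + 0.284293 − -0.000455 = -5.605548
step 2→3:
  ẍ = (ẋ'−ẋ)/dt = (1.503553484−1.297465147)/0.033717 = 6.112298
  θ̈ = (θ̇'−θ̇)/dt = (-0.479983773−-0.039234632)/0.033717 = -13.072015
  sinθ=-0.244208, cosθ=0.969723
  F = (M+m)·ẍ + m·l·cosθ·θ̈ − m·l·sinθ·θ̇² = 8.307688 + -1.273513 − -0.000038 = 7.034213
step 3→4:
  ẍ = (ẋ'−ẋ)/dt = (1.550856667−1.503553484)/0.033717 = 1.402948
  θ̈ = (θ̇'−θ̇)/dt = (-0.679537202−-0.479983773)/0.033717 = -5.918481
  sinθ=-0.245491, cosθ=0.969399
  F = (M+m)·ẍ + m·l·cosθ·θ̈ − m·l·sinθ·θ̇² = 1.906853 + -0.576403 − -0.005682 = 1.336132
step 4→5:
  ẍ = (ẋ'−ẋ)/dt = (1.606841064−1.550856667)/0.033717 = 1.660420
  θ̈ = (θ̇'−θ̇)/dt = (-0.900080708−-0.679537202)/0.033717 = -6.541018
  sinθ=-0.261146, cosθ=0.965299
  F = (M+m)·ẍ + m·l·cosθ·θ̈ − m·l·sinθ·θ̇² = 2.256804 + -0.634338 − -0.012115 = 1.634581

F_0 = -7.074023 N
F_1 = -5.605548 N
F_2 = 7.034213 N
F_3 = 1.336132 N
F_4 = 1.634581 N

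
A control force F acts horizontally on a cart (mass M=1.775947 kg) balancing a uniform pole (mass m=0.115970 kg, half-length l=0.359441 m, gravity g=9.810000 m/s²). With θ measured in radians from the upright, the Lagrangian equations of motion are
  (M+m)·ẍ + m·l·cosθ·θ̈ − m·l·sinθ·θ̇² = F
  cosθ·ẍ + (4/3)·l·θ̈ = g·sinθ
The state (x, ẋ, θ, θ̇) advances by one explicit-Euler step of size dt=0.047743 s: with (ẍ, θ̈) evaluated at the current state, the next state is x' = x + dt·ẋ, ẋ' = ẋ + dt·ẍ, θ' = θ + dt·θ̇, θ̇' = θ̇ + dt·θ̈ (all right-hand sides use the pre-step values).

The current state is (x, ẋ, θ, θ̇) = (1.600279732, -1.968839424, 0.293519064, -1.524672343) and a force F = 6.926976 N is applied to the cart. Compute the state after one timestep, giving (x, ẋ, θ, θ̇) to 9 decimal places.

sinθ=0.289322569, cosθ=0.957231660
temp = (F + m·l·θ̇²·sinθ)/(M+m) = (6.926976 + 0.028035521)/1.891917 = 3.676171587
θ̈ = (g·sinθ − cosθ·temp)/(l·(4/3 − m·cos²θ/(M+m))) = -1.482778658
ẍ = temp − m·l·θ̈·cosθ/(M+m) = 3.707444229
Euler: x'=1.600279732+0.047743·-1.968839424=1.506281431, ẋ'=-1.968839424+0.047743·3.707444229=-1.791834914
       θ'=0.293519064+0.047743·-1.524672343=0.220726632, θ̇'=-1.524672343+0.047743·-1.482778658=-1.595464644

(1.506281431, -1.791834914, 0.220726632, -1.595464644)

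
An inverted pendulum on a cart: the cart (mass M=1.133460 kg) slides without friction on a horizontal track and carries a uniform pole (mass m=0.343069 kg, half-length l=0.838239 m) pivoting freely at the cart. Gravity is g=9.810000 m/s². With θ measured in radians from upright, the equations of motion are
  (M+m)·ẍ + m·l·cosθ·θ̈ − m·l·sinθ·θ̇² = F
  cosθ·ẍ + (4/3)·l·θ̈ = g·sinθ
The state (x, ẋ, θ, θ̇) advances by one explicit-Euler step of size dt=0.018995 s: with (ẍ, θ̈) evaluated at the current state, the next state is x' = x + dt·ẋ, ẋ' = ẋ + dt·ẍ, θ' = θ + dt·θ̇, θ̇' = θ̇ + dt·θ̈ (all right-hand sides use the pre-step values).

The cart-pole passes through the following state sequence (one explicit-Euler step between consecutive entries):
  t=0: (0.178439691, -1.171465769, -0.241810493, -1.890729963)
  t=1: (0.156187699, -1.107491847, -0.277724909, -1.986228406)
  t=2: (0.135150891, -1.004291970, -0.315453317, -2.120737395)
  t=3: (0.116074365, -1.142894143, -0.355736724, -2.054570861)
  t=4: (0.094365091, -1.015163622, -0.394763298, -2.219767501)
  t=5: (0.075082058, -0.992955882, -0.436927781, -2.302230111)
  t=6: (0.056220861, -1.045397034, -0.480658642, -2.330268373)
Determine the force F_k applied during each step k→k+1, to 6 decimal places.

step 0→1:
  ẍ = (ẋ'−ẋ)/dt = (-1.107491847−-1.171465769)/0.018995 = 3.367935
  θ̈ = (θ̇'−θ̇)/dt = (-1.986228406−-1.890729963)/0.018995 = -5.027557
  sinθ=-0.239461, cosθ=0.970906
  F = (M+m)·ẍ + m·l·cosθ·θ̈ − m·l·sinθ·θ̇² = 4.972853 + -1.403730 − -0.246174 = 3.815298
step 1→2:
  ẍ = (ẋ'−ẋ)/dt = (-1.004291970−-1.107491847)/0.018995 = 5.433002
  θ̈ = (θ̇'−θ̇)/dt = (-2.120737395−-1.986228406)/0.018995 = -7.081284
  sinθ=-0.274168, cosθ=0.961682
  F = (M+m)·ẍ + m·l·cosθ·θ̈ − m·l·sinθ·θ̇² = 8.021985 + -1.958361 − -0.311046 = 6.374671
step 2→3:
  ẍ = (ẋ'−ẋ)/dt = (-1.142894143−-1.004291970)/0.018995 = -7.296771
  θ̈ = (θ̇'−θ̇)/dt = (-2.054570861−-2.120737395)/0.018995 = 3.483366
  sinθ=-0.310247, cosθ=0.950656
  F = (M+m)·ẍ + m·l·cosθ·θ̈ − m·l·sinθ·θ̇² = -10.773895 + 0.952296 − -0.401265 = -9.420334
step 3→4:
  ẍ = (ẋ'−ẋ)/dt = (-1.015163622−-1.142894143)/0.018995 = 6.724429
  θ̈ = (θ̇'−θ̇)/dt = (-2.219767501−-2.054570861)/0.018995 = -8.696849
  sinθ=-0.348281, cosθ=0.937390
  F = (M+m)·ẍ + m·l·cosθ·θ̈ − m·l·sinθ·θ̇² = 9.928814 + -2.344400 − -0.422787 = 8.007201
step 4→5:
  ẍ = (ẋ'−ẋ)/dt = (-0.992955882−-1.015163622)/0.018995 = 1.169136
  θ̈ = (θ̇'−θ̇)/dt = (-2.302230111−-2.219767501)/0.018995 = -4.341280
  sinθ=-0.384590, cosθ=0.923088
  F = (M+m)·ẍ + m·l·cosθ·θ̈ − m·l·sinθ·θ̇² = 1.726263 + -1.152418 − -0.544957 = 1.118802
step 5→6:
  ẍ = (ẋ'−ẋ)/dt = (-1.045397034−-0.992955882)/0.018995 = -2.760787
  θ̈ = (θ̇'−θ̇)/dt = (-2.330268373−-2.302230111)/0.018995 = -1.476086
  sinθ=-0.423158, cosθ=0.906056
  F = (M+m)·ẍ + m·l·cosθ·θ̈ − m·l·sinθ·θ̇² = -4.076382 + -0.384606 − -0.644984 = -3.816004

F_0 = 3.815298 N
F_1 = 6.374671 N
F_2 = -9.420334 N
F_3 = 8.007201 N
F_4 = 1.118802 N
F_5 = -3.816004 N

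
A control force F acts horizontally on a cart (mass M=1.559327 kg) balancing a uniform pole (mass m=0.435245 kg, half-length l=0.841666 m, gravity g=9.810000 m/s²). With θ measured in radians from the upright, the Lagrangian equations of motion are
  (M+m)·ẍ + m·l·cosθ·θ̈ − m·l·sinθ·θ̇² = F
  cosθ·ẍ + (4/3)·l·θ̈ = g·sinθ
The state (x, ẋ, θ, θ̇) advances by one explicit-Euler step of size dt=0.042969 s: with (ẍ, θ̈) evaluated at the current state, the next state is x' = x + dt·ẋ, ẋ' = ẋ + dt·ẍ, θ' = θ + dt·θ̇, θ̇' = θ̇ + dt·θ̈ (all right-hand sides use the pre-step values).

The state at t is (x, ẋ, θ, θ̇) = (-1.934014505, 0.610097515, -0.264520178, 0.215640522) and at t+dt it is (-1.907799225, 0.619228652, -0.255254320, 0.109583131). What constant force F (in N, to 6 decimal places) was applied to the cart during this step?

ẍ = (ẋ'−ẋ)/dt = (0.619228652−0.610097515)/0.042969 = 0.212505
θ̈ = (θ̇'−θ̇)/dt = (0.109583131−0.215640522)/0.042969 = -2.468230
sinθ=-0.261446, cosθ=0.965218
F = (M+m)·ẍ + m·l·cosθ·θ̈ − m·l·sinθ·θ̇² = 0.423857 + -0.872740 − -0.004454 = -0.444429

F = -0.444429 N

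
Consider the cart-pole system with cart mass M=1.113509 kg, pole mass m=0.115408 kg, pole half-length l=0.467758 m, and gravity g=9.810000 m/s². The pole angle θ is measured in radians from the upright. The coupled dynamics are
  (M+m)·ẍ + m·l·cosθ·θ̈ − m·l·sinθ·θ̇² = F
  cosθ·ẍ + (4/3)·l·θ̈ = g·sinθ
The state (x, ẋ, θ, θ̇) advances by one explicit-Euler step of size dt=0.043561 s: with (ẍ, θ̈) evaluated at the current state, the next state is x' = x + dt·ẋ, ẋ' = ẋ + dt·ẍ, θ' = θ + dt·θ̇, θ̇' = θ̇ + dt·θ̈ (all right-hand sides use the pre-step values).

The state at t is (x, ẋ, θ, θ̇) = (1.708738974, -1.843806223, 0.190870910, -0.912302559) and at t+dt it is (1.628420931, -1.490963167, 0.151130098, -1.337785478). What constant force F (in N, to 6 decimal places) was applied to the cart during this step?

F = 9.427970 N

ẍ = (ẋ'−ẋ)/dt = (-1.490963167−-1.843806223)/0.043561 = 8.099976
θ̈ = (θ̇'−θ̇)/dt = (-1.337785478−-0.912302559)/0.043561 = -9.767520
sinθ=0.189714, cosθ=0.981839
F = (M+m)·ẍ + m·l·cosθ·θ̈ − m·l·sinθ·θ̇² = 9.954198 + -0.517704 − 0.008524 = 9.427970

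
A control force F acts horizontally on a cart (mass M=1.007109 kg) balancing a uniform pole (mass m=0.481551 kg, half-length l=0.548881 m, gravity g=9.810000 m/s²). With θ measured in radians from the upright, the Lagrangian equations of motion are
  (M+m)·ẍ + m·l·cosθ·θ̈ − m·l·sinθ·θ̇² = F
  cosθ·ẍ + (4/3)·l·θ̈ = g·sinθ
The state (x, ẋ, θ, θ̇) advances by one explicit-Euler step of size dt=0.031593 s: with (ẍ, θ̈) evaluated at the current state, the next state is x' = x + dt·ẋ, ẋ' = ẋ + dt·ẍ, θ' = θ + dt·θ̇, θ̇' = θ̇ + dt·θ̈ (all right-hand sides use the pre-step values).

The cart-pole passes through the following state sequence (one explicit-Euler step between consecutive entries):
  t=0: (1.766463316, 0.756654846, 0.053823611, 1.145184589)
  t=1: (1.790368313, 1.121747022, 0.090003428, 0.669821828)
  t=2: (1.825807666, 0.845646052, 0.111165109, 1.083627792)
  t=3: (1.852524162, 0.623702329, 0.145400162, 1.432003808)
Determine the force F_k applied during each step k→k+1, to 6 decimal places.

F_0 = 13.213237 N
F_1 = -9.572536 N
F_2 = -7.595802 N

step 0→1:
  ẍ = (ẋ'−ẋ)/dt = (1.121747022−0.756654846)/0.031593 = 11.556110
  θ̈ = (θ̇'−θ̇)/dt = (0.669821828−1.145184589)/0.031593 = -15.046458
  sinθ=0.053798, cosθ=0.998552
  F = (M+m)·ẍ + m·l·cosθ·θ̈ − m·l·sinθ·θ̇² = 17.203118 + -3.971233 − 0.018648 = 13.213237
step 1→2:
  ẍ = (ẋ'−ẋ)/dt = (0.845646052−1.121747022)/0.031593 = -8.739308
  θ̈ = (θ̇'−θ̇)/dt = (1.083627792−0.669821828)/0.031593 = 13.098027
  sinθ=0.089882, cosθ=0.995952
  F = (M+m)·ẍ + m·l·cosθ·θ̈ − m·l·sinθ·θ̇² = -13.009859 + 3.447982 − 0.010659 = -9.572536
step 2→3:
  ẍ = (ẋ'−ẋ)/dt = (0.623702329−0.845646052)/0.031593 = -7.025092
  θ̈ = (θ̇'−θ̇)/dt = (1.432003808−1.083627792)/0.031593 = 11.027000
  sinθ=0.110936, cosθ=0.993828
  F = (M+m)·ẍ + m·l·cosθ·θ̈ − m·l·sinθ·θ̇² = -10.457973 + 2.896602 − 0.034431 = -7.595802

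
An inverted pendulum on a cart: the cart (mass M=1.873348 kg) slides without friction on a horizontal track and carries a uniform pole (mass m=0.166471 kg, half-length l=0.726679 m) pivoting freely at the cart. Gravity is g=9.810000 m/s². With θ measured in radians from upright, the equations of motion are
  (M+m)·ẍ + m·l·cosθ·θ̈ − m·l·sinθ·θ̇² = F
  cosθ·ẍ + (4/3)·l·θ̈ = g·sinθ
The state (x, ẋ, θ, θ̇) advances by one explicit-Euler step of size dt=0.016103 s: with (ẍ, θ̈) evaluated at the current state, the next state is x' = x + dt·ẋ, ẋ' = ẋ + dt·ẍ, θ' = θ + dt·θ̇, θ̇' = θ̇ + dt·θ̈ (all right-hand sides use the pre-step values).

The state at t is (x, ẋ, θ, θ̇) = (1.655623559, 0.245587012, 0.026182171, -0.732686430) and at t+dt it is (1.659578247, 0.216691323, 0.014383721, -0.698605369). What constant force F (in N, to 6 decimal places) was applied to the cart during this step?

ẍ = (ẋ'−ẋ)/dt = (0.216691323−0.245587012)/0.016103 = -1.794429
θ̈ = (θ̇'−θ̇)/dt = (-0.698605369−-0.732686430)/0.016103 = 2.116442
sinθ=0.026179, cosθ=0.999657
F = (M+m)·ẍ + m·l·cosθ·θ̈ − m·l·sinθ·θ̇² = -3.660310 + 0.255940 − 0.001700 = -3.406070

F = -3.406070 N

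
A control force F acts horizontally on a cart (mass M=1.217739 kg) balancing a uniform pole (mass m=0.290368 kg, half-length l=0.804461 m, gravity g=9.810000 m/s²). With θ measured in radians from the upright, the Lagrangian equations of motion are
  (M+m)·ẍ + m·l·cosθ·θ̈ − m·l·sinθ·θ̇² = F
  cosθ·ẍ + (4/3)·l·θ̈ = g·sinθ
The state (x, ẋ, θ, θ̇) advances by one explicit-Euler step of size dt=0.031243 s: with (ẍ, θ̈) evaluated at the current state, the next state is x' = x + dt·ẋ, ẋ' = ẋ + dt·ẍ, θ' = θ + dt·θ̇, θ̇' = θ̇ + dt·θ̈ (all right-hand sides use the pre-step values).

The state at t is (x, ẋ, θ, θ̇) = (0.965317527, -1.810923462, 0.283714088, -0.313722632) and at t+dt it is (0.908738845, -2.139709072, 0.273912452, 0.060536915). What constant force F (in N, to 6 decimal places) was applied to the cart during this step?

ẍ = (ẋ'−ẋ)/dt = (-2.139709072−-1.810923462)/0.031243 = -10.523497
θ̈ = (θ̇'−θ̇)/dt = (0.060536915−-0.313722632)/0.031243 = 11.978989
sinθ=0.279923, cosθ=0.960022
F = (M+m)·ẍ + m·l·cosθ·θ̈ − m·l·sinθ·θ̇² = -15.870559 + 2.686305 − 0.006436 = -13.190690

F = -13.190690 N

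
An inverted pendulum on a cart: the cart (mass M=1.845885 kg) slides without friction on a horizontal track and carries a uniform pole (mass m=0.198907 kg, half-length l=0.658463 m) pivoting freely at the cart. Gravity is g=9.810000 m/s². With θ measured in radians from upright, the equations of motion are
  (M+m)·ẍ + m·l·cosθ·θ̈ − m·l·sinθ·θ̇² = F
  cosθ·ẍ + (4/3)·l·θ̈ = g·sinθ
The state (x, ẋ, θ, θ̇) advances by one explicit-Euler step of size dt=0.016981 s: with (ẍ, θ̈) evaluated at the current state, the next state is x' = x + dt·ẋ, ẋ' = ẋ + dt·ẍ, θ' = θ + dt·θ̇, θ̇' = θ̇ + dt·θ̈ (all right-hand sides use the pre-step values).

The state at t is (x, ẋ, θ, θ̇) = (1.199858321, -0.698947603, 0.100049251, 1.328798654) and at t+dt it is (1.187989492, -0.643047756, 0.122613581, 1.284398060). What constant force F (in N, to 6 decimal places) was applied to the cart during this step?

ẍ = (ẋ'−ẋ)/dt = (-0.643047756−-0.698947603)/0.016981 = 3.291905
θ̈ = (θ̇'−θ̇)/dt = (1.284398060−1.328798654)/0.016981 = -2.614722
sinθ=0.099882, cosθ=0.994999
F = (M+m)·ẍ + m·l·cosθ·θ̈ − m·l·sinθ·θ̇² = 6.731262 + -0.340745 − 0.023099 = 6.367418

F = 6.367418 N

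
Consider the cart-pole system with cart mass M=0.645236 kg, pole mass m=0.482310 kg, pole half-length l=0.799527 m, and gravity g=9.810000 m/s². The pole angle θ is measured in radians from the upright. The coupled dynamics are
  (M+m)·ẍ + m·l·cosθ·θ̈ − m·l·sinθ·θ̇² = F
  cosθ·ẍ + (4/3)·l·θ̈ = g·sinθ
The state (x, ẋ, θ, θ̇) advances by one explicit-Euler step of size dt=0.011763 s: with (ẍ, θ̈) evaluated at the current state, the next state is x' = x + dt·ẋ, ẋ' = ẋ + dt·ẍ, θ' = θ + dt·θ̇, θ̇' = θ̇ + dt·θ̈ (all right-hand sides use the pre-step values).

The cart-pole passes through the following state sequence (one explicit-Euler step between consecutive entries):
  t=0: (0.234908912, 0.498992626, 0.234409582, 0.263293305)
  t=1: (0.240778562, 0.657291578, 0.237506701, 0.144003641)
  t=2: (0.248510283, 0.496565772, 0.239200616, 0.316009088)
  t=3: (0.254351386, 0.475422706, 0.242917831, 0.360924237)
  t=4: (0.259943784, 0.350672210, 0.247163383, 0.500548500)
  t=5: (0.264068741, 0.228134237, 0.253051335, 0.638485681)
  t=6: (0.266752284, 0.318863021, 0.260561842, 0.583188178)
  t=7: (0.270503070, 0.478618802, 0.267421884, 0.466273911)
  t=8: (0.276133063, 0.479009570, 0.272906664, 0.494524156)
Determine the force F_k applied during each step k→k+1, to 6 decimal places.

step 0→1:
  ẍ = (ẋ'−ẋ)/dt = (0.657291578−0.498992626)/0.011763 = 13.457362
  θ̈ = (θ̇'−θ̇)/dt = (0.144003641−0.263293305)/0.011763 = -10.141092
  sinθ=0.232269, cosθ=0.972652
  F = (M+m)·ẍ + m·l·cosθ·θ̈ − m·l·sinθ·θ̇² = 15.173795 + -3.803658 − 0.006209 = 11.363928
step 1→2:
  ẍ = (ẋ'−ẋ)/dt = (0.496565772−0.657291578)/0.011763 = -13.663675
  θ̈ = (θ̇'−θ̇)/dt = (0.316009088−0.144003641)/0.011763 = 14.622583
  sinθ=0.235280, cosθ=0.971928
  F = (M+m)·ẍ + m·l·cosθ·θ̈ − m·l·sinθ·θ̇² = -15.406422 + 5.480465 − 0.001881 = -9.927838
step 2→3:
  ẍ = (ẋ'−ẋ)/dt = (0.475422706−0.496565772)/0.011763 = -1.797421
  θ̈ = (θ̇'−θ̇)/dt = (0.360924237−0.316009088)/0.011763 = 3.818341
  sinθ=0.236926, cosθ=0.971528
  F = (M+m)·ẍ + m·l·cosθ·θ̈ − m·l·sinθ·θ̇² = -2.026675 + 1.430505 − 0.009124 = -0.605294
step 3→4:
  ẍ = (ẋ'−ẋ)/dt = (0.350672210−0.475422706)/0.011763 = -10.605330
  θ̈ = (θ̇'−θ̇)/dt = (0.500548500−0.360924237)/0.011763 = 11.869784
  sinθ=0.240536, cosθ=0.970640
  F = (M+m)·ẍ + m·l·cosθ·θ̈ − m·l·sinθ·θ̇² = -11.957997 + 4.442838 − 0.012083 = -7.527242
step 4→5:
  ẍ = (ẋ'−ẋ)/dt = (0.228134237−0.350672210)/0.011763 = -10.417238
  θ̈ = (θ̇'−θ̇)/dt = (0.638485681−0.500548500)/0.011763 = 11.726361
  sinθ=0.244655, cosθ=0.969610
  F = (M+m)·ẍ + m·l·cosθ·θ̈ − m·l·sinθ·θ̇² = -11.745915 + 4.384498 − 0.023638 = -7.385055
step 5→6:
  ẍ = (ẋ'−ẋ)/dt = (0.318863021−0.228134237)/0.011763 = 7.713065
  θ̈ = (θ̇'−θ̇)/dt = (0.583188178−0.638485681)/0.011763 = -4.700969
  sinθ=0.250359, cosθ=0.968153
  F = (M+m)·ẍ + m·l·cosθ·θ̈ − m·l·sinθ·θ̇² = 8.696836 + -1.755055 − 0.039357 = 6.902423
step 6→7:
  ẍ = (ẋ'−ẋ)/dt = (0.478618802−0.318863021)/0.011763 = 13.581211
  θ̈ = (θ̇'−θ̇)/dt = (0.466273911−0.583188178)/0.011763 = -9.939154
  sinθ=0.257623, cosθ=0.966245
  F = (M+m)·ẍ + m·l·cosθ·θ̈ − m·l·sinθ·θ̇² = 15.313440 + -3.703363 − 0.033788 = 11.576289
step 7→8:
  ẍ = (ẋ'−ẋ)/dt = (0.479009570−0.478618802)/0.011763 = 0.033220
  θ̈ = (θ̇'−θ̇)/dt = (0.494524156−0.466273911)/0.011763 = 2.401619
  sinθ=0.264246, cosθ=0.964455
  F = (M+m)·ẍ + m·l·cosθ·θ̈ − m·l·sinθ·θ̇² = 0.037457 + 0.893194 − 0.022154 = 0.908497

F_0 = 11.363928 N
F_1 = -9.927838 N
F_2 = -0.605294 N
F_3 = -7.527242 N
F_4 = -7.385055 N
F_5 = 6.902423 N
F_6 = 11.576289 N
F_7 = 0.908497 N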